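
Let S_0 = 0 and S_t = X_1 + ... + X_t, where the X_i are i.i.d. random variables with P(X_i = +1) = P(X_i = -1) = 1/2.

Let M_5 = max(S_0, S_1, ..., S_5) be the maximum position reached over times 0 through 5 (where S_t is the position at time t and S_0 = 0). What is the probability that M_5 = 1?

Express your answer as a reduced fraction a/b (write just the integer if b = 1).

Let M_5 = max(S_0,...,S_5). Use the reflection principle: for j ≥ 1, #{paths with M_5 ≥ j} = #{S_5 ≥ j} + #{S_5 ≥ j+1}.
By reflection, #{M_5 ≥ 1} = #{S_5 ≥ 1} + #{S_5 ≥ 2} = 16 + 6 = 22.
#{M_5 ≥ 2} = #{S_5 ≥ 2} + #{S_5 ≥ 3} = 6 + 6 = 12.
#{M_5 = 1} = 22 - 12 = 10.
P(M_5 = 1) = 10/32 = 5/16

Answer: 5/16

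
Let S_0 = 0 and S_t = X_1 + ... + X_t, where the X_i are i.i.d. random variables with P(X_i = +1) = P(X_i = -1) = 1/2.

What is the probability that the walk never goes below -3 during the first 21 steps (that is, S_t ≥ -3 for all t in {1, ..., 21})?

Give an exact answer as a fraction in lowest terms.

Let f(t,s) = #length-t paths at position s with S_1..S_t all ≥ -3.
f(t,s) = f(t-1,s-1) + f(t-1,s+1) for s ≥ -3; f(t,s) = 0 for s < -3.
t=0: f(0,0)=1
t=1: f(1,-1)=1 f(1,1)=1
t=2: f(2,-2)=1 f(2,0)=2 f(2,2)=1
t=3: f(3,-3)=1 f(3,-1)=3 f(3,1)=3 f(3,3)=1
t=4: f(4,-2)=4 f(4,0)=6 f(4,2)=4 f(4,4)=1
t=5: f(5,-3)=4 f(5,-1)=10 f(5,1)=10 f(5,3)=5 f(5,5)=1
t=6: f(6,-2)=14 f(6,0)=20 f(6,2)=15 f(6,4)=6 f(6,6)=1
t=7: f(7,-3)=14 f(7,-1)=34 f(7,1)=35 f(7,3)=21 f(7,5)=7 f(7,7)=1
t=8: f(8,-2)=48 f(8,0)=69 f(8,2)=56 f(8,4)=28 f(8,6)=8 f(8,8)=1
t=9: f(9,-3)=48 f(9,-1)=117 f(9,1)=125 f(9,3)=84 f(9,5)=36 f(9,7)=9 f(9,9)=1
t=10: f(10,-2)=165 f(10,0)=242 f(10,2)=209 f(10,4)=120 f(10,6)=45 f(10,8)=10 f(10,10)=1
t=11: f(11,-3)=165 f(11,-1)=407 f(11,1)=451 f(11,3)=329 f(11,5)=165 f(11,7)=55 f(11,9)=11 f(11,11)=1
t=12: f(12,-2)=572 f(12,0)=858 f(12,2)=780 f(12,4)=494 f(12,6)=220 f(12,8)=66 f(12,10)=12 f(12,12)=1
t=13: f(13,-3)=572 f(13,-1)=1430 f(13,1)=1638 f(13,3)=1274 f(13,5)=714 f(13,7)=286 f(13,9)=78 f(13,11)=13 f(13,13)=1
t=14: f(14,-2)=2002 f(14,0)=3068 f(14,2)=2912 f(14,4)=1988 f(14,6)=1000 f(14,8)=364 f(14,10)=91 f(14,12)=14 f(14,14)=1
t=15: f(15,-3)=2002 f(15,-1)=5070 f(15,1)=5980 f(15,3)=4900 f(15,5)=2988 f(15,7)=1364 f(15,9)=455 f(15,11)=105 f(15,13)=15 f(15,15)=1
t=16: f(16,-2)=7072 f(16,0)=11050 f(16,2)=10880 f(16,4)=7888 f(16,6)=4352 f(16,8)=1819 f(16,10)=560 f(16,12)=120 f(16,14)=16 f(16,16)=1
t=17: f(17,-3)=7072 f(17,-1)=18122 f(17,1)=21930 f(17,3)=18768 f(17,5)=12240 f(17,7)=6171 f(17,9)=2379 f(17,11)=680 f(17,13)=136 f(17,15)=17 f(17,17)=1
t=18: f(18,-2)=25194 f(18,0)=40052 f(18,2)=40698 f(18,4)=31008 f(18,6)=18411 f(18,8)=8550 f(18,10)=3059 f(18,12)=816 f(18,14)=153 f(18,16)=18 f(18,18)=1
t=19: f(19,-3)=25194 f(19,-1)=65246 f(19,1)=80750 f(19,3)=71706 f(19,5)=49419 f(19,7)=26961 f(19,9)=11609 f(19,11)=3875 f(19,13)=969 f(19,15)=171 f(19,17)=19 f(19,19)=1
t=20: f(20,-2)=90440 f(20,0)=145996 f(20,2)=152456 f(20,4)=121125 f(20,6)=76380 f(20,8)=38570 f(20,10)=15484 f(20,12)=4844 f(20,14)=1140 f(20,16)=190 f(20,18)=20 f(20,20)=1
t=21: f(21,-3)=90440 f(21,-1)=236436 f(21,1)=298452 f(21,3)=273581 f(21,5)=197505 f(21,7)=114950 f(21,9)=54054 f(21,11)=20328 f(21,13)=5984 f(21,15)=1330 f(21,17)=210 f(21,19)=21 f(21,21)=1
Σ_s f(21,s) = 1293292
P = 1293292/2097152 = 323323/524288

Answer: 323323/524288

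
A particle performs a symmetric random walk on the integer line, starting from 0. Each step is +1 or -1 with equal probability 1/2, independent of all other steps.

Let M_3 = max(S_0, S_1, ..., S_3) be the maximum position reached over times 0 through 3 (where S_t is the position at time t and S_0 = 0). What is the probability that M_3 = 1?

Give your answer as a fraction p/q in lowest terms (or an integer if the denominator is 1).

Answer: 3/8

Derivation:
Let M_3 = max(S_0,...,S_3). Use the reflection principle: for j ≥ 1, #{paths with M_3 ≥ j} = #{S_3 ≥ j} + #{S_3 ≥ j+1}.
By reflection, #{M_3 ≥ 1} = #{S_3 ≥ 1} + #{S_3 ≥ 2} = 4 + 1 = 5.
#{M_3 ≥ 2} = #{S_3 ≥ 2} + #{S_3 ≥ 3} = 1 + 1 = 2.
#{M_3 = 1} = 5 - 2 = 3.
P(M_3 = 1) = 3/8 = 3/8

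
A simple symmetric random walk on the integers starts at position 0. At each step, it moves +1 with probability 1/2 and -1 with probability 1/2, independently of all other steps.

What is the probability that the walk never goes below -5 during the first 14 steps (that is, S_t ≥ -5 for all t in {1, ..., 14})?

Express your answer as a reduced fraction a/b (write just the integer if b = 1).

Let f(t,s) = #length-t paths at position s with S_1..S_t all ≥ -5.
f(t,s) = f(t-1,s-1) + f(t-1,s+1) for s ≥ -5; f(t,s) = 0 for s < -5.
t=0: f(0,0)=1
t=1: f(1,-1)=1 f(1,1)=1
t=2: f(2,-2)=1 f(2,0)=2 f(2,2)=1
t=3: f(3,-3)=1 f(3,-1)=3 f(3,1)=3 f(3,3)=1
t=4: f(4,-4)=1 f(4,-2)=4 f(4,0)=6 f(4,2)=4 f(4,4)=1
t=5: f(5,-5)=1 f(5,-3)=5 f(5,-1)=10 f(5,1)=10 f(5,3)=5 f(5,5)=1
t=6: f(6,-4)=6 f(6,-2)=15 f(6,0)=20 f(6,2)=15 f(6,4)=6 f(6,6)=1
t=7: f(7,-5)=6 f(7,-3)=21 f(7,-1)=35 f(7,1)=35 f(7,3)=21 f(7,5)=7 f(7,7)=1
t=8: f(8,-4)=27 f(8,-2)=56 f(8,0)=70 f(8,2)=56 f(8,4)=28 f(8,6)=8 f(8,8)=1
t=9: f(9,-5)=27 f(9,-3)=83 f(9,-1)=126 f(9,1)=126 f(9,3)=84 f(9,5)=36 f(9,7)=9 f(9,9)=1
t=10: f(10,-4)=110 f(10,-2)=209 f(10,0)=252 f(10,2)=210 f(10,4)=120 f(10,6)=45 f(10,8)=10 f(10,10)=1
t=11: f(11,-5)=110 f(11,-3)=319 f(11,-1)=461 f(11,1)=462 f(11,3)=330 f(11,5)=165 f(11,7)=55 f(11,9)=11 f(11,11)=1
t=12: f(12,-4)=429 f(12,-2)=780 f(12,0)=923 f(12,2)=792 f(12,4)=495 f(12,6)=220 f(12,8)=66 f(12,10)=12 f(12,12)=1
t=13: f(13,-5)=429 f(13,-3)=1209 f(13,-1)=1703 f(13,1)=1715 f(13,3)=1287 f(13,5)=715 f(13,7)=286 f(13,9)=78 f(13,11)=13 f(13,13)=1
t=14: f(14,-4)=1638 f(14,-2)=2912 f(14,0)=3418 f(14,2)=3002 f(14,4)=2002 f(14,6)=1001 f(14,8)=364 f(14,10)=91 f(14,12)=14 f(14,14)=1
Σ_s f(14,s) = 14443
P = 14443/16384 = 14443/16384

Answer: 14443/16384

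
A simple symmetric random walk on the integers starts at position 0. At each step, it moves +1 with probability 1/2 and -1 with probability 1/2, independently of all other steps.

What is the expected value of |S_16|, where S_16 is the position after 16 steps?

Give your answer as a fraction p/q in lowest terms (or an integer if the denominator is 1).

S_16 takes values m ≡ 0 (mod 2) with |m| ≤ 16; P(S_16=m) = C(16,(16+m)/2)/2^16.
Total paths: 2^16 = 65536
Distribution: P(S=-16)=1/65536, P(S=-14)=16/65536, P(S=-12)=120/65536, P(S=-10)=560/65536, P(S=-8)=1820/65536, P(S=-6)=4368/65536, P(S=-4)=8008/65536, P(S=-2)=11440/65536, P(S=0)=12870/65536, P(S=2)=11440/65536, P(S=4)=8008/65536, P(S=6)=4368/65536, P(S=8)=1820/65536, P(S=10)=560/65536, P(S=12)=120/65536, P(S=14)=16/65536, P(S=16)=1/65536
E[|S_16|] = Σ_m |m|·P(S_16=m) = 205920/65536 = 6435/2048

Answer: 6435/2048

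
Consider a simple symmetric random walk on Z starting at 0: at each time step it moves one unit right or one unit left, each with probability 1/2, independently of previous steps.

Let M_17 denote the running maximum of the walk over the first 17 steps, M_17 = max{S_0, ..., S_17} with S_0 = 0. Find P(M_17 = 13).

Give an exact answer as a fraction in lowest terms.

Answer: 17/16384

Derivation:
Let M_17 = max(S_0,...,S_17). Use the reflection principle: for j ≥ 1, #{paths with M_17 ≥ j} = #{S_17 ≥ j} + #{S_17 ≥ j+1}.
By reflection, #{M_17 ≥ 13} = #{S_17 ≥ 13} + #{S_17 ≥ 14} = 154 + 18 = 172.
#{M_17 ≥ 14} = #{S_17 ≥ 14} + #{S_17 ≥ 15} = 18 + 18 = 36.
#{M_17 = 13} = 172 - 36 = 136.
P(M_17 = 13) = 136/131072 = 17/16384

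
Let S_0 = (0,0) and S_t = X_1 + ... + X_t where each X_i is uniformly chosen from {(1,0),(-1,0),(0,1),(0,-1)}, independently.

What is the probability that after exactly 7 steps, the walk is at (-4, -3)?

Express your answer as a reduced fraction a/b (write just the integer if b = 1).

Answer: 35/16384

Derivation:
Let h be the number of horizontal steps (so 7-h are vertical). To end at (-4,-3) need (h-4)/2 right-steps and ((7-h)-3)/2 up-steps.
Sum over h with 4 ≤ h ≤ 4, h ≡ 0 (mod 2), 7-h ≡ 1 (mod 2):
h=4: C(7,4)·C(4,0)·C(3,0) = 35·1·1 = 35
Total favorable: 35
Total paths: 4^7 = 16384
P = 35/16384 = 35/16384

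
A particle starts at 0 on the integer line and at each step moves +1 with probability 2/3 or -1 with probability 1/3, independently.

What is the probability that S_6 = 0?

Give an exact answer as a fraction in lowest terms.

To be at 0 after 6 steps: need exactly 3 steps of +1 and 3 of -1.
Number of such sequences: C(6,3) = 20
Each has probability (2/3)^3 · (1/3)^3 = 8/729
P = 20 · 8/729 = 160/729

Answer: 160/729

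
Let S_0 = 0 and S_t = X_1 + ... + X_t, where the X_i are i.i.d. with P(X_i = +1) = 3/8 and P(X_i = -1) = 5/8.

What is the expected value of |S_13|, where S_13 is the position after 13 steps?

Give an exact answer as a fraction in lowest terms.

Answer: 68338784527/17179869184

Derivation:
S_13 takes values m ≡ 1 (mod 2) with |m| ≤ 13; P(S_13=m) = C(13,(13+m)/2) · (3/8)^((13+m)/2) · (5/8)^((13-m)/2).
Distribution: P(S=-13)=1220703125/549755813888, P(S=-11)=9521484375/549755813888, P(S=-9)=17138671875/274877906944, P(S=-7)=37705078125/274877906944, P(S=-5)=113115234375/549755813888, P(S=-3)=122164453125/549755813888, P(S=-1)=24432890625/137438953472, P(S=1)=14659734375/137438953472, P(S=3)=26387521875/549755813888, P(S=5)=8795840625/549755813888, P(S=7)=1055500875/274877906944, P(S=9)=172718325/274877906944, P(S=11)=34543665/549755813888, P(S=13)=1594323/549755813888
E[|S_13|] = Σ_m |m|·P(S_13=m) = 68338784527/17179869184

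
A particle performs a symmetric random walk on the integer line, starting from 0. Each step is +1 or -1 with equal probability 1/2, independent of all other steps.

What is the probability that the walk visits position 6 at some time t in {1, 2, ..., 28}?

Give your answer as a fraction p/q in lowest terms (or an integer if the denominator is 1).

Count via complement. Let g(t,s) = #length-t paths at position s with S_1..S_t all ≠ 6.
g(t,s) = g(t-1,s-1) + g(t-1,s+1) for s ≠ 6; g(t,6) = 0.
t=0: g(0,0)=1
t=1: g(1,-1)=1 g(1,1)=1
t=2: g(2,-2)=1 g(2,0)=2 g(2,2)=1
t=3: g(3,-3)=1 g(3,-1)=3 g(3,1)=3 g(3,3)=1
t=4: g(4,-4)=1 g(4,-2)=4 g(4,0)=6 g(4,2)=4 g(4,4)=1
t=5: g(5,-5)=1 g(5,-3)=5 g(5,-1)=10 g(5,1)=10 g(5,3)=5 g(5,5)=1
t=6: g(6,-6)=1 g(6,-4)=6 g(6,-2)=15 g(6,0)=20 g(6,2)=15 g(6,4)=6
t=7: g(7,-7)=1 g(7,-5)=7 g(7,-3)=21 g(7,-1)=35 g(7,1)=35 g(7,3)=21 g(7,5)=6
t=8: g(8,-8)=1 g(8,-6)=8 g(8,-4)=28 g(8,-2)=56 g(8,0)=70 g(8,2)=56 g(8,4)=27
t=9: g(9,-9)=1 g(9,-7)=9 g(9,-5)=36 g(9,-3)=84 g(9,-1)=126 g(9,1)=126 g(9,3)=83 g(9,5)=27
t=10: g(10,-10)=1 g(10,-8)=10 g(10,-6)=45 g(10,-4)=120 g(10,-2)=210 g(10,0)=252 g(10,2)=209 g(10,4)=110
t=11: g(11,-11)=1 g(11,-9)=11 g(11,-7)=55 g(11,-5)=165 g(11,-3)=330 g(11,-1)=462 g(11,1)=461 g(11,3)=319 g(11,5)=110
t=12: g(12,-12)=1 g(12,-10)=12 g(12,-8)=66 g(12,-6)=220 g(12,-4)=495 g(12,-2)=792 g(12,0)=923 g(12,2)=780 g(12,4)=429
t=13: g(13,-13)=1 g(13,-11)=13 g(13,-9)=78 g(13,-7)=286 g(13,-5)=715 g(13,-3)=1287 g(13,-1)=1715 g(13,1)=1703 g(13,3)=1209 g(13,5)=429
t=14: g(14,-14)=1 g(14,-12)=14 g(14,-10)=91 g(14,-8)=364 g(14,-6)=1001 g(14,-4)=2002 g(14,-2)=3002 g(14,0)=3418 g(14,2)=2912 g(14,4)=1638
t=15: g(15,-15)=1 g(15,-13)=15 g(15,-11)=105 g(15,-9)=455 g(15,-7)=1365 g(15,-5)=3003 g(15,-3)=5004 g(15,-1)=6420 g(15,1)=6330 g(15,3)=4550 g(15,5)=1638
t=16: g(16,-16)=1 g(16,-14)=16 g(16,-12)=120 g(16,-10)=560 g(16,-8)=1820 g(16,-6)=4368 g(16,-4)=8007 g(16,-2)=11424 g(16,0)=12750 g(16,2)=10880 g(16,4)=6188
t=17: g(17,-17)=1 g(17,-15)=17 g(17,-13)=136 g(17,-11)=680 g(17,-9)=2380 g(17,-7)=6188 g(17,-5)=12375 g(17,-3)=19431 g(17,-1)=24174 g(17,1)=23630 g(17,3)=17068 g(17,5)=6188
t=18: g(18,-18)=1 g(18,-16)=18 g(18,-14)=153 g(18,-12)=816 g(18,-10)=3060 g(18,-8)=8568 g(18,-6)=18563 g(18,-4)=31806 g(18,-2)=43605 g(18,0)=47804 g(18,2)=40698 g(18,4)=23256
t=19: g(19,-19)=1 g(19,-17)=19 g(19,-15)=171 g(19,-13)=969 g(19,-11)=3876 g(19,-9)=11628 g(19,-7)=27131 g(19,-5)=50369 g(19,-3)=75411 g(19,-1)=91409 g(19,1)=88502 g(19,3)=63954 g(19,5)=23256
t=20: g(20,-20)=1 g(20,-18)=20 g(20,-16)=190 g(20,-14)=1140 g(20,-12)=4845 g(20,-10)=15504 g(20,-8)=38759 g(20,-6)=77500 g(20,-4)=125780 g(20,-2)=166820 g(20,0)=179911 g(20,2)=152456 g(20,4)=87210
t=21: g(21,-21)=1 g(21,-19)=21 g(21,-17)=210 g(21,-15)=1330 g(21,-13)=5985 g(21,-11)=20349 g(21,-9)=54263 g(21,-7)=116259 g(21,-5)=203280 g(21,-3)=292600 g(21,-1)=346731 g(21,1)=332367 g(21,3)=239666 g(21,5)=87210
t=22: g(22,-22)=1 g(22,-20)=22 g(22,-18)=231 g(22,-16)=1540 g(22,-14)=7315 g(22,-12)=26334 g(22,-10)=74612 g(22,-8)=170522 g(22,-6)=319539 g(22,-4)=495880 g(22,-2)=639331 g(22,0)=679098 g(22,2)=572033 g(22,4)=326876
t=23: g(23,-23)=1 g(23,-21)=23 g(23,-19)=253 g(23,-17)=1771 g(23,-15)=8855 g(23,-13)=33649 g(23,-11)=100946 g(23,-9)=245134 g(23,-7)=490061 g(23,-5)=815419 g(23,-3)=1135211 g(23,-1)=1318429 g(23,1)=1251131 g(23,3)=898909 g(23,5)=326876
t=24: g(24,-24)=1 g(24,-22)=24 g(24,-20)=276 g(24,-18)=2024 g(24,-16)=10626 g(24,-14)=42504 g(24,-12)=134595 g(24,-10)=346080 g(24,-8)=735195 g(24,-6)=1305480 g(24,-4)=1950630 g(24,-2)=2453640 g(24,0)=2569560 g(24,2)=2150040 g(24,4)=1225785
t=25: g(25,-25)=1 g(25,-23)=25 g(25,-21)=300 g(25,-19)=2300 g(25,-17)=12650 g(25,-15)=53130 g(25,-13)=177099 g(25,-11)=480675 g(25,-9)=1081275 g(25,-7)=2040675 g(25,-5)=3256110 g(25,-3)=4404270 g(25,-1)=5023200 g(25,1)=4719600 g(25,3)=3375825 g(25,5)=1225785
t=26: g(26,-26)=1 g(26,-24)=26 g(26,-22)=325 g(26,-20)=2600 g(26,-18)=14950 g(26,-16)=65780 g(26,-14)=230229 g(26,-12)=657774 g(26,-10)=1561950 g(26,-8)=3121950 g(26,-6)=5296785 g(26,-4)=7660380 g(26,-2)=9427470 g(26,0)=9742800 g(26,2)=8095425 g(26,4)=4601610
t=27: g(27,-27)=1 g(27,-25)=27 g(27,-23)=351 g(27,-21)=2925 g(27,-19)=17550 g(27,-17)=80730 g(27,-15)=296009 g(27,-13)=888003 g(27,-11)=2219724 g(27,-9)=4683900 g(27,-7)=8418735 g(27,-5)=12957165 g(27,-3)=17087850 g(27,-1)=19170270 g(27,1)=17838225 g(27,3)=12697035 g(27,5)=4601610
t=28: g(28,-28)=1 g(28,-26)=28 g(28,-24)=378 g(28,-22)=3276 g(28,-20)=20475 g(28,-18)=98280 g(28,-16)=376739 g(28,-14)=1184012 g(28,-12)=3107727 g(28,-10)=6903624 g(28,-8)=13102635 g(28,-6)=21375900 g(28,-4)=30045015 g(28,-2)=36258120 g(28,0)=37008495 g(28,2)=30535260 g(28,4)=17298645
Paths never hitting 6: Σ_s g(28,s) = 197318610
Paths hitting 6: 2^28 - 197318610 = 71116846
P = 71116846/268435456 = 35558423/134217728

Answer: 35558423/134217728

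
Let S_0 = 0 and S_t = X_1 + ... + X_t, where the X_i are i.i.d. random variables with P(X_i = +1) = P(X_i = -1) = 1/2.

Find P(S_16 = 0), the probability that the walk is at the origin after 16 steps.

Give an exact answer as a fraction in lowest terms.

To return to 0 after 16 steps: need exactly 8 steps of +1 and 8 of -1.
Favorable paths: C(16,8) = 12870
Total paths: 2^16 = 65536
P = 12870/65536 = 6435/32768

Answer: 6435/32768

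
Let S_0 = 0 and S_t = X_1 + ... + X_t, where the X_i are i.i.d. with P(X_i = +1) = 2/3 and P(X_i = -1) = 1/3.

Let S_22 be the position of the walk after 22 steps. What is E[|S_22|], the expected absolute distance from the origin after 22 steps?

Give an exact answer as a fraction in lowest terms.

S_22 takes values m ≡ 0 (mod 2) with |m| ≤ 22; P(S_22=m) = C(22,(22+m)/2) · (2/3)^((22+m)/2) · (1/3)^((22-m)/2).
Distribution: P(S=-22)=1/31381059609, P(S=-20)=44/31381059609, P(S=-18)=308/10460353203, P(S=-16)=12320/31381059609, P(S=-14)=117040/31381059609, P(S=-12)=93632/3486784401, P(S=-10)=1591744/10460353203, P(S=-8)=7276544/10460353203, P(S=-6)=9095680/3486784401, P(S=-4)=254679040/31381059609, P(S=-2)=662165504/31381059609, P(S=0)=481574912/10460353203, P(S=2)=2648662016/31381059609, P(S=4)=4074864640/31381059609, P(S=6)=582123520/3486784401, P(S=8)=1862795264/10460353203, P(S=10)=1629945856/10460353203, P(S=12)=383516672/3486784401, P(S=14)=1917583360/31381059609, P(S=16)=807403520/31381059609, P(S=18)=80740352/10460353203, P(S=20)=46137344/31381059609, P(S=22)=4194304/31381059609
E[|S_22|] = Σ_m |m|·P(S_22=m) = 236264907934/31381059609

Answer: 236264907934/31381059609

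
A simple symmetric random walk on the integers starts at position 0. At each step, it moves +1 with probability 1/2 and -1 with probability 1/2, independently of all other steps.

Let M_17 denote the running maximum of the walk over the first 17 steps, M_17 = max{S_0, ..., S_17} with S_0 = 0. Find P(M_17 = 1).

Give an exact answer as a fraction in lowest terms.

Answer: 12155/65536

Derivation:
Let M_17 = max(S_0,...,S_17). Use the reflection principle: for j ≥ 1, #{paths with M_17 ≥ j} = #{S_17 ≥ j} + #{S_17 ≥ j+1}.
By reflection, #{M_17 ≥ 1} = #{S_17 ≥ 1} + #{S_17 ≥ 2} = 65536 + 41226 = 106762.
#{M_17 ≥ 2} = #{S_17 ≥ 2} + #{S_17 ≥ 3} = 41226 + 41226 = 82452.
#{M_17 = 1} = 106762 - 82452 = 24310.
P(M_17 = 1) = 24310/131072 = 12155/65536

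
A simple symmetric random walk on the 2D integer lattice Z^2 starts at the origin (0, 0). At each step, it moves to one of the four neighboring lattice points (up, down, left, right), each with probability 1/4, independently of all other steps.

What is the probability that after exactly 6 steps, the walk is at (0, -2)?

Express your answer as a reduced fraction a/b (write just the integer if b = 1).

Answer: 225/4096

Derivation:
Let h be the number of horizontal steps (so 6-h are vertical). To end at (0,-2) need (h+0)/2 right-steps and ((6-h)-2)/2 up-steps.
Sum over h with 0 ≤ h ≤ 4, h ≡ 0 (mod 2), 6-h ≡ 0 (mod 2):
h=0: C(6,0)·C(0,0)·C(6,2) = 1·1·15 = 15
h=2: C(6,2)·C(2,1)·C(4,1) = 15·2·4 = 120
h=4: C(6,4)·C(4,2)·C(2,0) = 15·6·1 = 90
Total favorable: 225
Total paths: 4^6 = 4096
P = 225/4096 = 225/4096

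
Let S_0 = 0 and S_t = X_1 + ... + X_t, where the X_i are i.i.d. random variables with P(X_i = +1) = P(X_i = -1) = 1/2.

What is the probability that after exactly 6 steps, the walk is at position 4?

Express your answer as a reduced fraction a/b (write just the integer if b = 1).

Answer: 3/32

Derivation:
To reach position 4 after 6 steps: need 5 steps of +1 and 1 of -1.
Favorable paths: C(6,5) = 6
Total paths: 2^6 = 64
P = 6/64 = 3/32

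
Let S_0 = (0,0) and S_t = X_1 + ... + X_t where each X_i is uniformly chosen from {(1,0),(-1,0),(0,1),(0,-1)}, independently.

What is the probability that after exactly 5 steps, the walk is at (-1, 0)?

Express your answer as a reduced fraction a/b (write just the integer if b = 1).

Answer: 25/256

Derivation:
Let h be the number of horizontal steps (so 5-h are vertical). To end at (-1,0) need (h-1)/2 right-steps and ((5-h)+0)/2 up-steps.
Sum over h with 1 ≤ h ≤ 5, h ≡ 1 (mod 2), 5-h ≡ 0 (mod 2):
h=1: C(5,1)·C(1,0)·C(4,2) = 5·1·6 = 30
h=3: C(5,3)·C(3,1)·C(2,1) = 10·3·2 = 60
h=5: C(5,5)·C(5,2)·C(0,0) = 1·10·1 = 10
Total favorable: 100
Total paths: 4^5 = 1024
P = 100/1024 = 25/256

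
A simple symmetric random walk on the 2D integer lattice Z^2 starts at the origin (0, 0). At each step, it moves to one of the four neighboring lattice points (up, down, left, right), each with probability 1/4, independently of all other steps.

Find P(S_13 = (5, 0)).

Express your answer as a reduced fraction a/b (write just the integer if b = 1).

Answer: 511225/67108864

Derivation:
Let h be the number of horizontal steps (so 13-h are vertical). To end at (5,0) need (h+5)/2 right-steps and ((13-h)+0)/2 up-steps.
Sum over h with 5 ≤ h ≤ 13, h ≡ 1 (mod 2), 13-h ≡ 0 (mod 2):
h=5: C(13,5)·C(5,5)·C(8,4) = 1287·1·70 = 90090
h=7: C(13,7)·C(7,6)·C(6,3) = 1716·7·20 = 240240
h=9: C(13,9)·C(9,7)·C(4,2) = 715·36·6 = 154440
h=11: C(13,11)·C(11,8)·C(2,1) = 78·165·2 = 25740
h=13: C(13,13)·C(13,9)·C(0,0) = 1·715·1 = 715
Total favorable: 511225
Total paths: 4^13 = 67108864
P = 511225/67108864 = 511225/67108864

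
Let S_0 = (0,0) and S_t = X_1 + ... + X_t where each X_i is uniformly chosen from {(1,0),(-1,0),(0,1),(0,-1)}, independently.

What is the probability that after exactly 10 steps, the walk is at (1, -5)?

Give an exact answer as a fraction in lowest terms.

Let h be the number of horizontal steps (so 10-h are vertical). To end at (1,-5) need (h+1)/2 right-steps and ((10-h)-5)/2 up-steps.
Sum over h with 1 ≤ h ≤ 5, h ≡ 1 (mod 2), 10-h ≡ 1 (mod 2):
h=1: C(10,1)·C(1,1)·C(9,2) = 10·1·36 = 360
h=3: C(10,3)·C(3,2)·C(7,1) = 120·3·7 = 2520
h=5: C(10,5)·C(5,3)·C(5,0) = 252·10·1 = 2520
Total favorable: 5400
Total paths: 4^10 = 1048576
P = 5400/1048576 = 675/131072

Answer: 675/131072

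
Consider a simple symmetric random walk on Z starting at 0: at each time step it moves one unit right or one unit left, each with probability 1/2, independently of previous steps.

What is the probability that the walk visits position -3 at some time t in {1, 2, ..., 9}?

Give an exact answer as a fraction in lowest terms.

Answer: 11/32

Derivation:
Count via complement. Let g(t,s) = #length-t paths at position s with S_1..S_t all ≠ -3.
g(t,s) = g(t-1,s-1) + g(t-1,s+1) for s ≠ -3; g(t,-3) = 0.
t=0: g(0,0)=1
t=1: g(1,-1)=1 g(1,1)=1
t=2: g(2,-2)=1 g(2,0)=2 g(2,2)=1
t=3: g(3,-1)=3 g(3,1)=3 g(3,3)=1
t=4: g(4,-2)=3 g(4,0)=6 g(4,2)=4 g(4,4)=1
t=5: g(5,-1)=9 g(5,1)=10 g(5,3)=5 g(5,5)=1
t=6: g(6,-2)=9 g(6,0)=19 g(6,2)=15 g(6,4)=6 g(6,6)=1
t=7: g(7,-1)=28 g(7,1)=34 g(7,3)=21 g(7,5)=7 g(7,7)=1
t=8: g(8,-2)=28 g(8,0)=62 g(8,2)=55 g(8,4)=28 g(8,6)=8 g(8,8)=1
t=9: g(9,-1)=90 g(9,1)=117 g(9,3)=83 g(9,5)=36 g(9,7)=9 g(9,9)=1
Paths never hitting -3: Σ_s g(9,s) = 336
Paths hitting -3: 2^9 - 336 = 176
P = 176/512 = 11/32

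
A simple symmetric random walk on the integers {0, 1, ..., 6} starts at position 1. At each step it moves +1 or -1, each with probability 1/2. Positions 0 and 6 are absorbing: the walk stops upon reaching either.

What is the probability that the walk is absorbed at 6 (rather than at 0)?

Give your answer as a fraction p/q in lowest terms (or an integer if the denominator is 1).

Answer: 1/6

Derivation:
Symmetric walk (p = 1/2): the harmonic-function argument gives P(hit 6 before 0 | start at 1) = a/N.
P = 1/6 = 1/6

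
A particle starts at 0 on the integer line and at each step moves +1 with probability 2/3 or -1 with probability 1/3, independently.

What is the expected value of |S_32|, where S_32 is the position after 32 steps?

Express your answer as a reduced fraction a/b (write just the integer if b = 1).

S_32 takes values m ≡ 0 (mod 2) with |m| ≤ 32; P(S_32=m) = C(32,(32+m)/2) · (2/3)^((32+m)/2) · (1/3)^((32-m)/2).
Distribution: P(S=-32)=1/1853020188851841, P(S=-30)=64/1853020188851841, P(S=-28)=1984/1853020188851841, P(S=-26)=39680/1853020188851841, P(S=-24)=575360/1853020188851841, P(S=-22)=6444032/1853020188851841, P(S=-20)=6444032/205891132094649, P(S=-18)=47869952/205891132094649, P(S=-16)=299187200/205891132094649, P(S=-14)=4786995200/617673396283947, P(S=-12)=22020177920/617673396283947, P(S=-10)=88080711680/617673396283947, P(S=-8)=308282490880/617673396283947, P(S=-6)=948561510400/617673396283947, P(S=-4)=2574666956800/617673396283947, P(S=-2)=2059733565440/205891132094649, P(S=0)=4376933826560/205891132094649, P(S=2)=8238934261760/205891132094649, P(S=4)=41194671308800/617673396283947, P(S=6)=60707936665600/617673396283947, P(S=8)=78920317665280/617673396283947, P(S=10)=90194648760320/617673396283947, P(S=12)=90194648760320/617673396283947, P(S=14)=78430129356800/617673396283947, P(S=16)=19607532339200/205891132094649, P(S=18)=12548820697088/205891132094649, P(S=20)=6757057298432/205891132094649, P(S=22)=27028229193728/1853020188851841, P(S=24)=9652938997760/1853020188851841, P(S=26)=2662879723520/1853020188851841, P(S=28)=532575944704/1853020188851841, P(S=30)=68719476736/1853020188851841, P(S=32)=4294967296/1853020188851841
E[|S_32|] = Σ_m |m|·P(S_32=m) = 2217534842490272/205891132094649

Answer: 2217534842490272/205891132094649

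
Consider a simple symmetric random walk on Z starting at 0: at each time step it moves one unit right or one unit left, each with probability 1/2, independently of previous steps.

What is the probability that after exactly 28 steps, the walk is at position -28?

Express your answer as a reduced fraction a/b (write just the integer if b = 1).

To reach position -28 after 28 steps: need 0 steps of +1 and 28 of -1.
Favorable paths: C(28,0) = 1
Total paths: 2^28 = 268435456
P = 1/268435456 = 1/268435456

Answer: 1/268435456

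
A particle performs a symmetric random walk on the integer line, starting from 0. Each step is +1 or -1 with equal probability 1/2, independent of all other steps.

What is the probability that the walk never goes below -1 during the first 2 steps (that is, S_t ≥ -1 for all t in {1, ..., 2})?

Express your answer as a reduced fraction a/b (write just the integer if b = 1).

Answer: 3/4

Derivation:
Let f(t,s) = #length-t paths at position s with S_1..S_t all ≥ -1.
f(t,s) = f(t-1,s-1) + f(t-1,s+1) for s ≥ -1; f(t,s) = 0 for s < -1.
t=0: f(0,0)=1
t=1: f(1,-1)=1 f(1,1)=1
t=2: f(2,0)=2 f(2,2)=1
Σ_s f(2,s) = 3
P = 3/4 = 3/4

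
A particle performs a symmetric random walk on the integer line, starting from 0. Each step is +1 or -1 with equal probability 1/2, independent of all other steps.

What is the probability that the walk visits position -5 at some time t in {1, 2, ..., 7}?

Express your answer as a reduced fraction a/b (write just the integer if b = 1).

Answer: 9/128

Derivation:
Count via complement. Let g(t,s) = #length-t paths at position s with S_1..S_t all ≠ -5.
g(t,s) = g(t-1,s-1) + g(t-1,s+1) for s ≠ -5; g(t,-5) = 0.
t=0: g(0,0)=1
t=1: g(1,-1)=1 g(1,1)=1
t=2: g(2,-2)=1 g(2,0)=2 g(2,2)=1
t=3: g(3,-3)=1 g(3,-1)=3 g(3,1)=3 g(3,3)=1
t=4: g(4,-4)=1 g(4,-2)=4 g(4,0)=6 g(4,2)=4 g(4,4)=1
t=5: g(5,-3)=5 g(5,-1)=10 g(5,1)=10 g(5,3)=5 g(5,5)=1
t=6: g(6,-4)=5 g(6,-2)=15 g(6,0)=20 g(6,2)=15 g(6,4)=6 g(6,6)=1
t=7: g(7,-3)=20 g(7,-1)=35 g(7,1)=35 g(7,3)=21 g(7,5)=7 g(7,7)=1
Paths never hitting -5: Σ_s g(7,s) = 119
Paths hitting -5: 2^7 - 119 = 9
P = 9/128 = 9/128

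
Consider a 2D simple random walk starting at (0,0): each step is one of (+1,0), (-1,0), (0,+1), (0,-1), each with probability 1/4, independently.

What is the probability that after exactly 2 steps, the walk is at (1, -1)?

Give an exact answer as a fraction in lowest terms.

Let h be the number of horizontal steps (so 2-h are vertical). To end at (1,-1) need (h+1)/2 right-steps and ((2-h)-1)/2 up-steps.
Sum over h with 1 ≤ h ≤ 1, h ≡ 1 (mod 2), 2-h ≡ 1 (mod 2):
h=1: C(2,1)·C(1,1)·C(1,0) = 2·1·1 = 2
Total favorable: 2
Total paths: 4^2 = 16
P = 2/16 = 1/8

Answer: 1/8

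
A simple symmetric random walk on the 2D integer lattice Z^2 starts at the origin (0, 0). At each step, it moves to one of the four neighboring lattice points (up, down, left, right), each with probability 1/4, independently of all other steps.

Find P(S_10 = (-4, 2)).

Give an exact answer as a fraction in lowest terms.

Answer: 4725/524288

Derivation:
Let h be the number of horizontal steps (so 10-h are vertical). To end at (-4,2) need (h-4)/2 right-steps and ((10-h)+2)/2 up-steps.
Sum over h with 4 ≤ h ≤ 8, h ≡ 0 (mod 2), 10-h ≡ 0 (mod 2):
h=4: C(10,4)·C(4,0)·C(6,4) = 210·1·15 = 3150
h=6: C(10,6)·C(6,1)·C(4,3) = 210·6·4 = 5040
h=8: C(10,8)·C(8,2)·C(2,2) = 45·28·1 = 1260
Total favorable: 9450
Total paths: 4^10 = 1048576
P = 9450/1048576 = 4725/524288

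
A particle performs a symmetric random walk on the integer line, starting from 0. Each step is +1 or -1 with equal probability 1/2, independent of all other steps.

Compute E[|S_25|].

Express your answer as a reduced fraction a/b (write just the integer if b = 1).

Answer: 16900975/4194304

Derivation:
S_25 takes values m ≡ 1 (mod 2) with |m| ≤ 25; P(S_25=m) = C(25,(25+m)/2)/2^25.
Total paths: 2^25 = 33554432
Distribution: P(S=-25)=1/33554432, P(S=-23)=25/33554432, P(S=-21)=300/33554432, P(S=-19)=2300/33554432, P(S=-17)=12650/33554432, P(S=-15)=53130/33554432, P(S=-13)=177100/33554432, P(S=-11)=480700/33554432, P(S=-9)=1081575/33554432, P(S=-7)=2042975/33554432, P(S=-5)=3268760/33554432, P(S=-3)=4457400/33554432, P(S=-1)=5200300/33554432, P(S=1)=5200300/33554432, P(S=3)=4457400/33554432, P(S=5)=3268760/33554432, P(S=7)=2042975/33554432, P(S=9)=1081575/33554432, P(S=11)=480700/33554432, P(S=13)=177100/33554432, P(S=15)=53130/33554432, P(S=17)=12650/33554432, P(S=19)=2300/33554432, P(S=21)=300/33554432, P(S=23)=25/33554432, P(S=25)=1/33554432
E[|S_25|] = Σ_m |m|·P(S_25=m) = 135207800/33554432 = 16900975/4194304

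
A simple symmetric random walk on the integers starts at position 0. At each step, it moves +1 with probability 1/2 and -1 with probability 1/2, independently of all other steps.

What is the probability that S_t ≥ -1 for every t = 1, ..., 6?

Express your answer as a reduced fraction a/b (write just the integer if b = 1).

Let f(t,s) = #length-t paths at position s with S_1..S_t all ≥ -1.
f(t,s) = f(t-1,s-1) + f(t-1,s+1) for s ≥ -1; f(t,s) = 0 for s < -1.
t=0: f(0,0)=1
t=1: f(1,-1)=1 f(1,1)=1
t=2: f(2,0)=2 f(2,2)=1
t=3: f(3,-1)=2 f(3,1)=3 f(3,3)=1
t=4: f(4,0)=5 f(4,2)=4 f(4,4)=1
t=5: f(5,-1)=5 f(5,1)=9 f(5,3)=5 f(5,5)=1
t=6: f(6,0)=14 f(6,2)=14 f(6,4)=6 f(6,6)=1
Σ_s f(6,s) = 35
P = 35/64 = 35/64

Answer: 35/64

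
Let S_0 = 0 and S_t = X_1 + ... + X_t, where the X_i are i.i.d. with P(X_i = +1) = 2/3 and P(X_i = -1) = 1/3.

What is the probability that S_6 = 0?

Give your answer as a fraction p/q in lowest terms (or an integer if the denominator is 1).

Answer: 160/729

Derivation:
To be at 0 after 6 steps: need exactly 3 steps of +1 and 3 of -1.
Number of such sequences: C(6,3) = 20
Each has probability (2/3)^3 · (1/3)^3 = 8/729
P = 20 · 8/729 = 160/729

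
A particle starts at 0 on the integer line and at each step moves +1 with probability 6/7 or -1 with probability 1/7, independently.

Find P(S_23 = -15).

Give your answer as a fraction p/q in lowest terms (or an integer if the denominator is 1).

Answer: 1639440/3909821048582988049

Derivation:
To reach position -15 after 23 steps: need 4 steps of +1 and 19 steps of -1.
Number of such sequences: C(23,4) = 8855
Each has probability (6/7)^4 · (1/7)^19 = 1296/27368747340080916343
P = 8855 · 1296/27368747340080916343 = 1639440/3909821048582988049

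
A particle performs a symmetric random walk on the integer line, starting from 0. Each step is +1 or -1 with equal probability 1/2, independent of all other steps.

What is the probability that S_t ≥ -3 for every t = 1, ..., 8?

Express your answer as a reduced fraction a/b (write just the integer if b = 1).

Answer: 105/128

Derivation:
Let f(t,s) = #length-t paths at position s with S_1..S_t all ≥ -3.
f(t,s) = f(t-1,s-1) + f(t-1,s+1) for s ≥ -3; f(t,s) = 0 for s < -3.
t=0: f(0,0)=1
t=1: f(1,-1)=1 f(1,1)=1
t=2: f(2,-2)=1 f(2,0)=2 f(2,2)=1
t=3: f(3,-3)=1 f(3,-1)=3 f(3,1)=3 f(3,3)=1
t=4: f(4,-2)=4 f(4,0)=6 f(4,2)=4 f(4,4)=1
t=5: f(5,-3)=4 f(5,-1)=10 f(5,1)=10 f(5,3)=5 f(5,5)=1
t=6: f(6,-2)=14 f(6,0)=20 f(6,2)=15 f(6,4)=6 f(6,6)=1
t=7: f(7,-3)=14 f(7,-1)=34 f(7,1)=35 f(7,3)=21 f(7,5)=7 f(7,7)=1
t=8: f(8,-2)=48 f(8,0)=69 f(8,2)=56 f(8,4)=28 f(8,6)=8 f(8,8)=1
Σ_s f(8,s) = 210
P = 210/256 = 105/128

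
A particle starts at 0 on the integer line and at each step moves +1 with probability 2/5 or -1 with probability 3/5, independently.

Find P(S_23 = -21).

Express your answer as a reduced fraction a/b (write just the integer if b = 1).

To reach position -21 after 23 steps: need 1 step of +1 and 22 steps of -1.
Number of such sequences: C(23,1) = 23
Each has probability (2/5)^1 · (3/5)^22 = 62762119218/11920928955078125
P = 23 · 62762119218/11920928955078125 = 1443528742014/11920928955078125

Answer: 1443528742014/11920928955078125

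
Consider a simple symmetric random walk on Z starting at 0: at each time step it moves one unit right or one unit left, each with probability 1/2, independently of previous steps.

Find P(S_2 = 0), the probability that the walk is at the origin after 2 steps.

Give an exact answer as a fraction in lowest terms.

To return to 0 after 2 steps: need exactly 1 step of +1 and 1 of -1.
Favorable paths: C(2,1) = 2
Total paths: 2^2 = 4
P = 2/4 = 1/2

Answer: 1/2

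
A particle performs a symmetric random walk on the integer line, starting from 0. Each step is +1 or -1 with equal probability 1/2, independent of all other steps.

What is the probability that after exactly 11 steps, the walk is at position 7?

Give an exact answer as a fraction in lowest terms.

Answer: 55/2048

Derivation:
To reach position 7 after 11 steps: need 9 steps of +1 and 2 of -1.
Favorable paths: C(11,9) = 55
Total paths: 2^11 = 2048
P = 55/2048 = 55/2048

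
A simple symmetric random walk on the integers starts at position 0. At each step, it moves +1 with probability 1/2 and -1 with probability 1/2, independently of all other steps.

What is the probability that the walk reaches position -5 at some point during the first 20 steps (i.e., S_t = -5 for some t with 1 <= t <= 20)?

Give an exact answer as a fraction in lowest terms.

Count via complement. Let g(t,s) = #length-t paths at position s with S_1..S_t all ≠ -5.
g(t,s) = g(t-1,s-1) + g(t-1,s+1) for s ≠ -5; g(t,-5) = 0.
t=0: g(0,0)=1
t=1: g(1,-1)=1 g(1,1)=1
t=2: g(2,-2)=1 g(2,0)=2 g(2,2)=1
t=3: g(3,-3)=1 g(3,-1)=3 g(3,1)=3 g(3,3)=1
t=4: g(4,-4)=1 g(4,-2)=4 g(4,0)=6 g(4,2)=4 g(4,4)=1
t=5: g(5,-3)=5 g(5,-1)=10 g(5,1)=10 g(5,3)=5 g(5,5)=1
t=6: g(6,-4)=5 g(6,-2)=15 g(6,0)=20 g(6,2)=15 g(6,4)=6 g(6,6)=1
t=7: g(7,-3)=20 g(7,-1)=35 g(7,1)=35 g(7,3)=21 g(7,5)=7 g(7,7)=1
t=8: g(8,-4)=20 g(8,-2)=55 g(8,0)=70 g(8,2)=56 g(8,4)=28 g(8,6)=8 g(8,8)=1
t=9: g(9,-3)=75 g(9,-1)=125 g(9,1)=126 g(9,3)=84 g(9,5)=36 g(9,7)=9 g(9,9)=1
t=10: g(10,-4)=75 g(10,-2)=200 g(10,0)=251 g(10,2)=210 g(10,4)=120 g(10,6)=45 g(10,8)=10 g(10,10)=1
t=11: g(11,-3)=275 g(11,-1)=451 g(11,1)=461 g(11,3)=330 g(11,5)=165 g(11,7)=55 g(11,9)=11 g(11,11)=1
t=12: g(12,-4)=275 g(12,-2)=726 g(12,0)=912 g(12,2)=791 g(12,4)=495 g(12,6)=220 g(12,8)=66 g(12,10)=12 g(12,12)=1
t=13: g(13,-3)=1001 g(13,-1)=1638 g(13,1)=1703 g(13,3)=1286 g(13,5)=715 g(13,7)=286 g(13,9)=78 g(13,11)=13 g(13,13)=1
t=14: g(14,-4)=1001 g(14,-2)=2639 g(14,0)=3341 g(14,2)=2989 g(14,4)=2001 g(14,6)=1001 g(14,8)=364 g(14,10)=91 g(14,12)=14 g(14,14)=1
t=15: g(15,-3)=3640 g(15,-1)=5980 g(15,1)=6330 g(15,3)=4990 g(15,5)=3002 g(15,7)=1365 g(15,9)=455 g(15,11)=105 g(15,13)=15 g(15,15)=1
t=16: g(16,-4)=3640 g(16,-2)=9620 g(16,0)=12310 g(16,2)=11320 g(16,4)=7992 g(16,6)=4367 g(16,8)=1820 g(16,10)=560 g(16,12)=120 g(16,14)=16 g(16,16)=1
t=17: g(17,-3)=13260 g(17,-1)=21930 g(17,1)=23630 g(17,3)=19312 g(17,5)=12359 g(17,7)=6187 g(17,9)=2380 g(17,11)=680 g(17,13)=136 g(17,15)=17 g(17,17)=1
t=18: g(18,-4)=13260 g(18,-2)=35190 g(18,0)=45560 g(18,2)=42942 g(18,4)=31671 g(18,6)=18546 g(18,8)=8567 g(18,10)=3060 g(18,12)=816 g(18,14)=153 g(18,16)=18 g(18,18)=1
t=19: g(19,-3)=48450 g(19,-1)=80750 g(19,1)=88502 g(19,3)=74613 g(19,5)=50217 g(19,7)=27113 g(19,9)=11627 g(19,11)=3876 g(19,13)=969 g(19,15)=171 g(19,17)=19 g(19,19)=1
t=20: g(20,-4)=48450 g(20,-2)=129200 g(20,0)=169252 g(20,2)=163115 g(20,4)=124830 g(20,6)=77330 g(20,8)=38740 g(20,10)=15503 g(20,12)=4845 g(20,14)=1140 g(20,16)=190 g(20,18)=20 g(20,20)=1
Paths never hitting -5: Σ_s g(20,s) = 772616
Paths hitting -5: 2^20 - 772616 = 275960
P = 275960/1048576 = 34495/131072

Answer: 34495/131072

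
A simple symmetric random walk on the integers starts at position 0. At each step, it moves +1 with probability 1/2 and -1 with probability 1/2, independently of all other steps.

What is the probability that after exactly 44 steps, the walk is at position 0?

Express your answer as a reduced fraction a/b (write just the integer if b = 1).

Answer: 263012370465/2199023255552

Derivation:
To return to 0 after 44 steps: need exactly 22 steps of +1 and 22 of -1.
Favorable paths: C(44,22) = 2104098963720
Total paths: 2^44 = 17592186044416
P = 2104098963720/17592186044416 = 263012370465/2199023255552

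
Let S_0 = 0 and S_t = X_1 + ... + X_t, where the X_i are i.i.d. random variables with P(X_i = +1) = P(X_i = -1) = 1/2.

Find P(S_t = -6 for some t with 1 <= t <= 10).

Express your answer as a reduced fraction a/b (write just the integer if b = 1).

Answer: 67/1024

Derivation:
Count via complement. Let g(t,s) = #length-t paths at position s with S_1..S_t all ≠ -6.
g(t,s) = g(t-1,s-1) + g(t-1,s+1) for s ≠ -6; g(t,-6) = 0.
t=0: g(0,0)=1
t=1: g(1,-1)=1 g(1,1)=1
t=2: g(2,-2)=1 g(2,0)=2 g(2,2)=1
t=3: g(3,-3)=1 g(3,-1)=3 g(3,1)=3 g(3,3)=1
t=4: g(4,-4)=1 g(4,-2)=4 g(4,0)=6 g(4,2)=4 g(4,4)=1
t=5: g(5,-5)=1 g(5,-3)=5 g(5,-1)=10 g(5,1)=10 g(5,3)=5 g(5,5)=1
t=6: g(6,-4)=6 g(6,-2)=15 g(6,0)=20 g(6,2)=15 g(6,4)=6 g(6,6)=1
t=7: g(7,-5)=6 g(7,-3)=21 g(7,-1)=35 g(7,1)=35 g(7,3)=21 g(7,5)=7 g(7,7)=1
t=8: g(8,-4)=27 g(8,-2)=56 g(8,0)=70 g(8,2)=56 g(8,4)=28 g(8,6)=8 g(8,8)=1
t=9: g(9,-5)=27 g(9,-3)=83 g(9,-1)=126 g(9,1)=126 g(9,3)=84 g(9,5)=36 g(9,7)=9 g(9,9)=1
t=10: g(10,-4)=110 g(10,-2)=209 g(10,0)=252 g(10,2)=210 g(10,4)=120 g(10,6)=45 g(10,8)=10 g(10,10)=1
Paths never hitting -6: Σ_s g(10,s) = 957
Paths hitting -6: 2^10 - 957 = 67
P = 67/1024 = 67/1024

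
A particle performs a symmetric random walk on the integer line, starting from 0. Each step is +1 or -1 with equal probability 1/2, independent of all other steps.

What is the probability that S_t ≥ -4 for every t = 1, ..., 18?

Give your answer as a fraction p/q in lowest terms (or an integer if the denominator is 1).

Answer: 24973/32768

Derivation:
Let f(t,s) = #length-t paths at position s with S_1..S_t all ≥ -4.
f(t,s) = f(t-1,s-1) + f(t-1,s+1) for s ≥ -4; f(t,s) = 0 for s < -4.
t=0: f(0,0)=1
t=1: f(1,-1)=1 f(1,1)=1
t=2: f(2,-2)=1 f(2,0)=2 f(2,2)=1
t=3: f(3,-3)=1 f(3,-1)=3 f(3,1)=3 f(3,3)=1
t=4: f(4,-4)=1 f(4,-2)=4 f(4,0)=6 f(4,2)=4 f(4,4)=1
t=5: f(5,-3)=5 f(5,-1)=10 f(5,1)=10 f(5,3)=5 f(5,5)=1
t=6: f(6,-4)=5 f(6,-2)=15 f(6,0)=20 f(6,2)=15 f(6,4)=6 f(6,6)=1
t=7: f(7,-3)=20 f(7,-1)=35 f(7,1)=35 f(7,3)=21 f(7,5)=7 f(7,7)=1
t=8: f(8,-4)=20 f(8,-2)=55 f(8,0)=70 f(8,2)=56 f(8,4)=28 f(8,6)=8 f(8,8)=1
t=9: f(9,-3)=75 f(9,-1)=125 f(9,1)=126 f(9,3)=84 f(9,5)=36 f(9,7)=9 f(9,9)=1
t=10: f(10,-4)=75 f(10,-2)=200 f(10,0)=251 f(10,2)=210 f(10,4)=120 f(10,6)=45 f(10,8)=10 f(10,10)=1
t=11: f(11,-3)=275 f(11,-1)=451 f(11,1)=461 f(11,3)=330 f(11,5)=165 f(11,7)=55 f(11,9)=11 f(11,11)=1
t=12: f(12,-4)=275 f(12,-2)=726 f(12,0)=912 f(12,2)=791 f(12,4)=495 f(12,6)=220 f(12,8)=66 f(12,10)=12 f(12,12)=1
t=13: f(13,-3)=1001 f(13,-1)=1638 f(13,1)=1703 f(13,3)=1286 f(13,5)=715 f(13,7)=286 f(13,9)=78 f(13,11)=13 f(13,13)=1
t=14: f(14,-4)=1001 f(14,-2)=2639 f(14,0)=3341 f(14,2)=2989 f(14,4)=2001 f(14,6)=1001 f(14,8)=364 f(14,10)=91 f(14,12)=14 f(14,14)=1
t=15: f(15,-3)=3640 f(15,-1)=5980 f(15,1)=6330 f(15,3)=4990 f(15,5)=3002 f(15,7)=1365 f(15,9)=455 f(15,11)=105 f(15,13)=15 f(15,15)=1
t=16: f(16,-4)=3640 f(16,-2)=9620 f(16,0)=12310 f(16,2)=11320 f(16,4)=7992 f(16,6)=4367 f(16,8)=1820 f(16,10)=560 f(16,12)=120 f(16,14)=16 f(16,16)=1
t=17: f(17,-3)=13260 f(17,-1)=21930 f(17,1)=23630 f(17,3)=19312 f(17,5)=12359 f(17,7)=6187 f(17,9)=2380 f(17,11)=680 f(17,13)=136 f(17,15)=17 f(17,17)=1
t=18: f(18,-4)=13260 f(18,-2)=35190 f(18,0)=45560 f(18,2)=42942 f(18,4)=31671 f(18,6)=18546 f(18,8)=8567 f(18,10)=3060 f(18,12)=816 f(18,14)=153 f(18,16)=18 f(18,18)=1
Σ_s f(18,s) = 199784
P = 199784/262144 = 24973/32768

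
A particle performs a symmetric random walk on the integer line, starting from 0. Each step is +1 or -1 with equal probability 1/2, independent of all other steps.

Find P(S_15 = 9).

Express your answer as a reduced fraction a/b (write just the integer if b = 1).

Answer: 455/32768

Derivation:
To reach position 9 after 15 steps: need 12 steps of +1 and 3 of -1.
Favorable paths: C(15,12) = 455
Total paths: 2^15 = 32768
P = 455/32768 = 455/32768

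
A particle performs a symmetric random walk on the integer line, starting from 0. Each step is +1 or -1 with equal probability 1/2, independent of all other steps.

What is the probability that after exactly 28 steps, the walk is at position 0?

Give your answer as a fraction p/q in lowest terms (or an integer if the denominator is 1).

To return to 0 after 28 steps: need exactly 14 steps of +1 and 14 of -1.
Favorable paths: C(28,14) = 40116600
Total paths: 2^28 = 268435456
P = 40116600/268435456 = 5014575/33554432

Answer: 5014575/33554432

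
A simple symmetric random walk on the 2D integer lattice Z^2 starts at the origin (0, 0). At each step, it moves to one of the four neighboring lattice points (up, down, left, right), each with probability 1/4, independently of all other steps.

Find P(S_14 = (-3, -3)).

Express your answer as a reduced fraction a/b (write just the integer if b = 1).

Answer: 429429/33554432

Derivation:
Let h be the number of horizontal steps (so 14-h are vertical). To end at (-3,-3) need (h-3)/2 right-steps and ((14-h)-3)/2 up-steps.
Sum over h with 3 ≤ h ≤ 11, h ≡ 1 (mod 2), 14-h ≡ 1 (mod 2):
h=3: C(14,3)·C(3,0)·C(11,4) = 364·1·330 = 120120
h=5: C(14,5)·C(5,1)·C(9,3) = 2002·5·84 = 840840
h=7: C(14,7)·C(7,2)·C(7,2) = 3432·21·21 = 1513512
h=9: C(14,9)·C(9,3)·C(5,1) = 2002·84·5 = 840840
h=11: C(14,11)·C(11,4)·C(3,0) = 364·330·1 = 120120
Total favorable: 3435432
Total paths: 4^14 = 268435456
P = 3435432/268435456 = 429429/33554432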